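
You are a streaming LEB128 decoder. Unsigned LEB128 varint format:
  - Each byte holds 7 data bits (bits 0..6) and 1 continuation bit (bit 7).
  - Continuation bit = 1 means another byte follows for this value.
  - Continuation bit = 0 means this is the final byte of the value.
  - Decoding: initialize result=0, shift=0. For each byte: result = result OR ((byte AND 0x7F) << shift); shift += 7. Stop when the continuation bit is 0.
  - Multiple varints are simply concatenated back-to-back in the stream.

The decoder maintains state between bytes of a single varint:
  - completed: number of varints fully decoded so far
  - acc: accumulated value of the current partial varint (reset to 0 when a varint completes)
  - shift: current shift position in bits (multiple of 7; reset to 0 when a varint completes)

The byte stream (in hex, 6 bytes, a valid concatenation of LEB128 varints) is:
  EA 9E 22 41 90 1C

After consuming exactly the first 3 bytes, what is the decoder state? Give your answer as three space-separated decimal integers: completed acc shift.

Answer: 1 0 0

Derivation:
byte[0]=0xEA cont=1 payload=0x6A: acc |= 106<<0 -> completed=0 acc=106 shift=7
byte[1]=0x9E cont=1 payload=0x1E: acc |= 30<<7 -> completed=0 acc=3946 shift=14
byte[2]=0x22 cont=0 payload=0x22: varint #1 complete (value=561002); reset -> completed=1 acc=0 shift=0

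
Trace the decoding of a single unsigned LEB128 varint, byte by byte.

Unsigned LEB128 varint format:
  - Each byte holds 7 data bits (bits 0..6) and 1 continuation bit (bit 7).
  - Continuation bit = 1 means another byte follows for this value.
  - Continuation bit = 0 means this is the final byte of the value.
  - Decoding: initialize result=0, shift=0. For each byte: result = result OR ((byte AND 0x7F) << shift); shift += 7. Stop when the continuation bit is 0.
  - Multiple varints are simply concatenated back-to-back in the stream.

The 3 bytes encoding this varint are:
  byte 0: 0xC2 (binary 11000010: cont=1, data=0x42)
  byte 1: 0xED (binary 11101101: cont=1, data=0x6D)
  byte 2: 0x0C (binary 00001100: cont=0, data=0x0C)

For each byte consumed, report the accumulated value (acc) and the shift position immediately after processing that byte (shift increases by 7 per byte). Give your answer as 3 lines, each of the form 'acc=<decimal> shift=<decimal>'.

byte 0=0xC2: payload=0x42=66, contrib = 66<<0 = 66; acc -> 66, shift -> 7
byte 1=0xED: payload=0x6D=109, contrib = 109<<7 = 13952; acc -> 14018, shift -> 14
byte 2=0x0C: payload=0x0C=12, contrib = 12<<14 = 196608; acc -> 210626, shift -> 21

Answer: acc=66 shift=7
acc=14018 shift=14
acc=210626 shift=21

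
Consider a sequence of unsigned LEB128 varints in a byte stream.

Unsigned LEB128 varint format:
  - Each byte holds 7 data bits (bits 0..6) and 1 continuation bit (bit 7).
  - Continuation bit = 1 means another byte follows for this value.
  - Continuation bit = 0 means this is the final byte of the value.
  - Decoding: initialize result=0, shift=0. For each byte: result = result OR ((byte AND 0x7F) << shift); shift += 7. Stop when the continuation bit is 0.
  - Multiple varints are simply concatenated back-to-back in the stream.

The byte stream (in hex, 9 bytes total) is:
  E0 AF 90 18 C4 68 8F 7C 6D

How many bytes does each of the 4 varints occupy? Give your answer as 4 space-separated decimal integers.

  byte[0]=0xE0 cont=1 payload=0x60=96: acc |= 96<<0 -> acc=96 shift=7
  byte[1]=0xAF cont=1 payload=0x2F=47: acc |= 47<<7 -> acc=6112 shift=14
  byte[2]=0x90 cont=1 payload=0x10=16: acc |= 16<<14 -> acc=268256 shift=21
  byte[3]=0x18 cont=0 payload=0x18=24: acc |= 24<<21 -> acc=50599904 shift=28 [end]
Varint 1: bytes[0:4] = E0 AF 90 18 -> value 50599904 (4 byte(s))
  byte[4]=0xC4 cont=1 payload=0x44=68: acc |= 68<<0 -> acc=68 shift=7
  byte[5]=0x68 cont=0 payload=0x68=104: acc |= 104<<7 -> acc=13380 shift=14 [end]
Varint 2: bytes[4:6] = C4 68 -> value 13380 (2 byte(s))
  byte[6]=0x8F cont=1 payload=0x0F=15: acc |= 15<<0 -> acc=15 shift=7
  byte[7]=0x7C cont=0 payload=0x7C=124: acc |= 124<<7 -> acc=15887 shift=14 [end]
Varint 3: bytes[6:8] = 8F 7C -> value 15887 (2 byte(s))
  byte[8]=0x6D cont=0 payload=0x6D=109: acc |= 109<<0 -> acc=109 shift=7 [end]
Varint 4: bytes[8:9] = 6D -> value 109 (1 byte(s))

Answer: 4 2 2 1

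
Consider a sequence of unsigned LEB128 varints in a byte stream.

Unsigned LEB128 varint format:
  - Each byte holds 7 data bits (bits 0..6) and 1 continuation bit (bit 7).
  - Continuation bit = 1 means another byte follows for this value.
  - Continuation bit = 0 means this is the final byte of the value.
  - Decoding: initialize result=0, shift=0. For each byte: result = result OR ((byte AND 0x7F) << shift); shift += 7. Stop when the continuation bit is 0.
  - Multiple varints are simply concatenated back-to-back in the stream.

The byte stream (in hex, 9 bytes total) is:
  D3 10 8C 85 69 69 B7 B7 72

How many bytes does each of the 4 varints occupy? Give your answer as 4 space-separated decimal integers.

  byte[0]=0xD3 cont=1 payload=0x53=83: acc |= 83<<0 -> acc=83 shift=7
  byte[1]=0x10 cont=0 payload=0x10=16: acc |= 16<<7 -> acc=2131 shift=14 [end]
Varint 1: bytes[0:2] = D3 10 -> value 2131 (2 byte(s))
  byte[2]=0x8C cont=1 payload=0x0C=12: acc |= 12<<0 -> acc=12 shift=7
  byte[3]=0x85 cont=1 payload=0x05=5: acc |= 5<<7 -> acc=652 shift=14
  byte[4]=0x69 cont=0 payload=0x69=105: acc |= 105<<14 -> acc=1720972 shift=21 [end]
Varint 2: bytes[2:5] = 8C 85 69 -> value 1720972 (3 byte(s))
  byte[5]=0x69 cont=0 payload=0x69=105: acc |= 105<<0 -> acc=105 shift=7 [end]
Varint 3: bytes[5:6] = 69 -> value 105 (1 byte(s))
  byte[6]=0xB7 cont=1 payload=0x37=55: acc |= 55<<0 -> acc=55 shift=7
  byte[7]=0xB7 cont=1 payload=0x37=55: acc |= 55<<7 -> acc=7095 shift=14
  byte[8]=0x72 cont=0 payload=0x72=114: acc |= 114<<14 -> acc=1874871 shift=21 [end]
Varint 4: bytes[6:9] = B7 B7 72 -> value 1874871 (3 byte(s))

Answer: 2 3 1 3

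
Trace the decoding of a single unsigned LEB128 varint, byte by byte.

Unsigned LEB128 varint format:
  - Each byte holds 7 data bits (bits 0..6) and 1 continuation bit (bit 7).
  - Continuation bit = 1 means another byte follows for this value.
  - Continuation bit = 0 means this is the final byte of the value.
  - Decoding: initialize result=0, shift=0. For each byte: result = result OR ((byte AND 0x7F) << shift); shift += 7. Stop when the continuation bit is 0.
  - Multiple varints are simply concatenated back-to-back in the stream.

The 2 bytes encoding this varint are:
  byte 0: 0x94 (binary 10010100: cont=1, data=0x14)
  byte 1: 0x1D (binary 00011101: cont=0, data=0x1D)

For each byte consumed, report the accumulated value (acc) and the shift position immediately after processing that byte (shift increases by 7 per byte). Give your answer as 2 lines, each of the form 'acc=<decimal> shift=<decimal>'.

Answer: acc=20 shift=7
acc=3732 shift=14

Derivation:
byte 0=0x94: payload=0x14=20, contrib = 20<<0 = 20; acc -> 20, shift -> 7
byte 1=0x1D: payload=0x1D=29, contrib = 29<<7 = 3712; acc -> 3732, shift -> 14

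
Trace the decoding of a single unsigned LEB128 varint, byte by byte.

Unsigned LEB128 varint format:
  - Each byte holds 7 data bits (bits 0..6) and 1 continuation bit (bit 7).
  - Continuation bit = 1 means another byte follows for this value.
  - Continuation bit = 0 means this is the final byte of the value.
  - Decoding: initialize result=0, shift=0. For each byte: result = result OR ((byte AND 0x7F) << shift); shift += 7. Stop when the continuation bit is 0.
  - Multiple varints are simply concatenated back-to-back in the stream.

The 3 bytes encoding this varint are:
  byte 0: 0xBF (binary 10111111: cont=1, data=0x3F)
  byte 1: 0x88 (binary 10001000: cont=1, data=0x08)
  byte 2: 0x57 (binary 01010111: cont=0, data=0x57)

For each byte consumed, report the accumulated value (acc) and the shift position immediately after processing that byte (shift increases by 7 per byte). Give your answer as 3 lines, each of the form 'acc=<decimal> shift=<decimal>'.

byte 0=0xBF: payload=0x3F=63, contrib = 63<<0 = 63; acc -> 63, shift -> 7
byte 1=0x88: payload=0x08=8, contrib = 8<<7 = 1024; acc -> 1087, shift -> 14
byte 2=0x57: payload=0x57=87, contrib = 87<<14 = 1425408; acc -> 1426495, shift -> 21

Answer: acc=63 shift=7
acc=1087 shift=14
acc=1426495 shift=21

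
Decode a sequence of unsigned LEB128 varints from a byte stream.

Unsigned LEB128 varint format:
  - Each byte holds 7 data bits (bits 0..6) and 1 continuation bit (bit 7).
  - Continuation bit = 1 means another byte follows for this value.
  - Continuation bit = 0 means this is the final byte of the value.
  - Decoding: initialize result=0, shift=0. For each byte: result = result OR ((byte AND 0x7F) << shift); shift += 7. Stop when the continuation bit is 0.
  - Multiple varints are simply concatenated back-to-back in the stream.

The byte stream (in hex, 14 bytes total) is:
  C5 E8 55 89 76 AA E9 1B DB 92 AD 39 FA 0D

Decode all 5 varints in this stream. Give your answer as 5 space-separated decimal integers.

Answer: 1406021 15113 455850 120277339 1786

Derivation:
  byte[0]=0xC5 cont=1 payload=0x45=69: acc |= 69<<0 -> acc=69 shift=7
  byte[1]=0xE8 cont=1 payload=0x68=104: acc |= 104<<7 -> acc=13381 shift=14
  byte[2]=0x55 cont=0 payload=0x55=85: acc |= 85<<14 -> acc=1406021 shift=21 [end]
Varint 1: bytes[0:3] = C5 E8 55 -> value 1406021 (3 byte(s))
  byte[3]=0x89 cont=1 payload=0x09=9: acc |= 9<<0 -> acc=9 shift=7
  byte[4]=0x76 cont=0 payload=0x76=118: acc |= 118<<7 -> acc=15113 shift=14 [end]
Varint 2: bytes[3:5] = 89 76 -> value 15113 (2 byte(s))
  byte[5]=0xAA cont=1 payload=0x2A=42: acc |= 42<<0 -> acc=42 shift=7
  byte[6]=0xE9 cont=1 payload=0x69=105: acc |= 105<<7 -> acc=13482 shift=14
  byte[7]=0x1B cont=0 payload=0x1B=27: acc |= 27<<14 -> acc=455850 shift=21 [end]
Varint 3: bytes[5:8] = AA E9 1B -> value 455850 (3 byte(s))
  byte[8]=0xDB cont=1 payload=0x5B=91: acc |= 91<<0 -> acc=91 shift=7
  byte[9]=0x92 cont=1 payload=0x12=18: acc |= 18<<7 -> acc=2395 shift=14
  byte[10]=0xAD cont=1 payload=0x2D=45: acc |= 45<<14 -> acc=739675 shift=21
  byte[11]=0x39 cont=0 payload=0x39=57: acc |= 57<<21 -> acc=120277339 shift=28 [end]
Varint 4: bytes[8:12] = DB 92 AD 39 -> value 120277339 (4 byte(s))
  byte[12]=0xFA cont=1 payload=0x7A=122: acc |= 122<<0 -> acc=122 shift=7
  byte[13]=0x0D cont=0 payload=0x0D=13: acc |= 13<<7 -> acc=1786 shift=14 [end]
Varint 5: bytes[12:14] = FA 0D -> value 1786 (2 byte(s))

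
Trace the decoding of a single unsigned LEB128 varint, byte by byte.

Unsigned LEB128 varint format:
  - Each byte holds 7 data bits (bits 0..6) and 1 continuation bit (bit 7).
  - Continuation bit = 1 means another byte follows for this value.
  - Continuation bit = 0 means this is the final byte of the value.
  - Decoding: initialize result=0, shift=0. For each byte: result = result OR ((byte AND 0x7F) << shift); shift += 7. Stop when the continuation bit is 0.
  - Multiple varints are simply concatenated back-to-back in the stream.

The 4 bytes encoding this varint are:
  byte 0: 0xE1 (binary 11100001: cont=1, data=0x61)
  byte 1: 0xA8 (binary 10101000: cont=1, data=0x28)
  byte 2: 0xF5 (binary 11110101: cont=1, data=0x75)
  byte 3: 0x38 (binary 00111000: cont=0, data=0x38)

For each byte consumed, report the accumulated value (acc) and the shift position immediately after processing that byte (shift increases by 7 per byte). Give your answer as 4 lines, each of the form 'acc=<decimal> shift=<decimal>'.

byte 0=0xE1: payload=0x61=97, contrib = 97<<0 = 97; acc -> 97, shift -> 7
byte 1=0xA8: payload=0x28=40, contrib = 40<<7 = 5120; acc -> 5217, shift -> 14
byte 2=0xF5: payload=0x75=117, contrib = 117<<14 = 1916928; acc -> 1922145, shift -> 21
byte 3=0x38: payload=0x38=56, contrib = 56<<21 = 117440512; acc -> 119362657, shift -> 28

Answer: acc=97 shift=7
acc=5217 shift=14
acc=1922145 shift=21
acc=119362657 shift=28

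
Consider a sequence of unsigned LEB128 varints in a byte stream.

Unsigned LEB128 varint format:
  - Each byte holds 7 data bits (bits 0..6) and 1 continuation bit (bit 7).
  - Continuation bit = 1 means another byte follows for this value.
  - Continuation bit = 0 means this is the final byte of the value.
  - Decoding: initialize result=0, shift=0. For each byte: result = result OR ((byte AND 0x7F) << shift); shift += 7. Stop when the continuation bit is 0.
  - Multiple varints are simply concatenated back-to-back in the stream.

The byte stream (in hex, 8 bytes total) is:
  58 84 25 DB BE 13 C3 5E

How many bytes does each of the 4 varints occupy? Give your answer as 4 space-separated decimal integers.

  byte[0]=0x58 cont=0 payload=0x58=88: acc |= 88<<0 -> acc=88 shift=7 [end]
Varint 1: bytes[0:1] = 58 -> value 88 (1 byte(s))
  byte[1]=0x84 cont=1 payload=0x04=4: acc |= 4<<0 -> acc=4 shift=7
  byte[2]=0x25 cont=0 payload=0x25=37: acc |= 37<<7 -> acc=4740 shift=14 [end]
Varint 2: bytes[1:3] = 84 25 -> value 4740 (2 byte(s))
  byte[3]=0xDB cont=1 payload=0x5B=91: acc |= 91<<0 -> acc=91 shift=7
  byte[4]=0xBE cont=1 payload=0x3E=62: acc |= 62<<7 -> acc=8027 shift=14
  byte[5]=0x13 cont=0 payload=0x13=19: acc |= 19<<14 -> acc=319323 shift=21 [end]
Varint 3: bytes[3:6] = DB BE 13 -> value 319323 (3 byte(s))
  byte[6]=0xC3 cont=1 payload=0x43=67: acc |= 67<<0 -> acc=67 shift=7
  byte[7]=0x5E cont=0 payload=0x5E=94: acc |= 94<<7 -> acc=12099 shift=14 [end]
Varint 4: bytes[6:8] = C3 5E -> value 12099 (2 byte(s))

Answer: 1 2 3 2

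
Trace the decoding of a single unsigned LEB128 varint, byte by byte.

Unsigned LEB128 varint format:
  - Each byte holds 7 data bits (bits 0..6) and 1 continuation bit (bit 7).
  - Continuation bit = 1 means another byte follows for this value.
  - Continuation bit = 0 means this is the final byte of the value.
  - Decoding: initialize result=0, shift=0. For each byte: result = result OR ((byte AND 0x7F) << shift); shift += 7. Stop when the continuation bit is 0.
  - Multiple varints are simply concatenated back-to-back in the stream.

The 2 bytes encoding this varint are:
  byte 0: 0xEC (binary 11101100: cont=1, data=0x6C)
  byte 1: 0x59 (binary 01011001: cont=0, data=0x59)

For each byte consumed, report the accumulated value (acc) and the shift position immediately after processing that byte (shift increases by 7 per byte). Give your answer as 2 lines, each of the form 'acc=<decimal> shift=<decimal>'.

byte 0=0xEC: payload=0x6C=108, contrib = 108<<0 = 108; acc -> 108, shift -> 7
byte 1=0x59: payload=0x59=89, contrib = 89<<7 = 11392; acc -> 11500, shift -> 14

Answer: acc=108 shift=7
acc=11500 shift=14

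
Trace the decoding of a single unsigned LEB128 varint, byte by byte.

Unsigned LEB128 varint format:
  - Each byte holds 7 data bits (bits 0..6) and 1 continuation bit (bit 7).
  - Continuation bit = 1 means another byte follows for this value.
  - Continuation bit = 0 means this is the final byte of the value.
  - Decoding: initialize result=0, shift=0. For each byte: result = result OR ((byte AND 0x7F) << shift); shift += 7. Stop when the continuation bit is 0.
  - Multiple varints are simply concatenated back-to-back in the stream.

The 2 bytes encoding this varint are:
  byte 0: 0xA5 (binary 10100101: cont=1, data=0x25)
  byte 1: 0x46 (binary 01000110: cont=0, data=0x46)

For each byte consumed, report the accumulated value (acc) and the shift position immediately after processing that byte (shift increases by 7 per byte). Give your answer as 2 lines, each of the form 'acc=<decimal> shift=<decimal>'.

Answer: acc=37 shift=7
acc=8997 shift=14

Derivation:
byte 0=0xA5: payload=0x25=37, contrib = 37<<0 = 37; acc -> 37, shift -> 7
byte 1=0x46: payload=0x46=70, contrib = 70<<7 = 8960; acc -> 8997, shift -> 14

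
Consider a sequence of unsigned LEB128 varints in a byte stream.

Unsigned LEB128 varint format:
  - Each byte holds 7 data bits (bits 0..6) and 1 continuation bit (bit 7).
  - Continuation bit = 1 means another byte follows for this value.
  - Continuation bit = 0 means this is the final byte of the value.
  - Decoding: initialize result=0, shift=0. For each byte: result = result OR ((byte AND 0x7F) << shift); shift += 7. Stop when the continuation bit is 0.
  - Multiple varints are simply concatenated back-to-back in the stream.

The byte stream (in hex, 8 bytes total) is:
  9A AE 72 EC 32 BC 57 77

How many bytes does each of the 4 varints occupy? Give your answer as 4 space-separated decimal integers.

  byte[0]=0x9A cont=1 payload=0x1A=26: acc |= 26<<0 -> acc=26 shift=7
  byte[1]=0xAE cont=1 payload=0x2E=46: acc |= 46<<7 -> acc=5914 shift=14
  byte[2]=0x72 cont=0 payload=0x72=114: acc |= 114<<14 -> acc=1873690 shift=21 [end]
Varint 1: bytes[0:3] = 9A AE 72 -> value 1873690 (3 byte(s))
  byte[3]=0xEC cont=1 payload=0x6C=108: acc |= 108<<0 -> acc=108 shift=7
  byte[4]=0x32 cont=0 payload=0x32=50: acc |= 50<<7 -> acc=6508 shift=14 [end]
Varint 2: bytes[3:5] = EC 32 -> value 6508 (2 byte(s))
  byte[5]=0xBC cont=1 payload=0x3C=60: acc |= 60<<0 -> acc=60 shift=7
  byte[6]=0x57 cont=0 payload=0x57=87: acc |= 87<<7 -> acc=11196 shift=14 [end]
Varint 3: bytes[5:7] = BC 57 -> value 11196 (2 byte(s))
  byte[7]=0x77 cont=0 payload=0x77=119: acc |= 119<<0 -> acc=119 shift=7 [end]
Varint 4: bytes[7:8] = 77 -> value 119 (1 byte(s))

Answer: 3 2 2 1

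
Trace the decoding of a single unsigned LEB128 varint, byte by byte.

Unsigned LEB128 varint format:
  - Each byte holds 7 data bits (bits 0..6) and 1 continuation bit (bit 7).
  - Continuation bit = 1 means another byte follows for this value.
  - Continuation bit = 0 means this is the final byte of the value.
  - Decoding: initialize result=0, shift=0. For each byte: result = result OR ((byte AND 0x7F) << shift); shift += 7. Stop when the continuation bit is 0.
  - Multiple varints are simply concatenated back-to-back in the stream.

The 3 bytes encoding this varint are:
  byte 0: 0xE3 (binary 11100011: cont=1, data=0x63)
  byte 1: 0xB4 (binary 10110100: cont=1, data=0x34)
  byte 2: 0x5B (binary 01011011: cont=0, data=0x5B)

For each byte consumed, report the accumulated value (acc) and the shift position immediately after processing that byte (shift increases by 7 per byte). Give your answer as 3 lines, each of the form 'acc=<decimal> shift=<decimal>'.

byte 0=0xE3: payload=0x63=99, contrib = 99<<0 = 99; acc -> 99, shift -> 7
byte 1=0xB4: payload=0x34=52, contrib = 52<<7 = 6656; acc -> 6755, shift -> 14
byte 2=0x5B: payload=0x5B=91, contrib = 91<<14 = 1490944; acc -> 1497699, shift -> 21

Answer: acc=99 shift=7
acc=6755 shift=14
acc=1497699 shift=21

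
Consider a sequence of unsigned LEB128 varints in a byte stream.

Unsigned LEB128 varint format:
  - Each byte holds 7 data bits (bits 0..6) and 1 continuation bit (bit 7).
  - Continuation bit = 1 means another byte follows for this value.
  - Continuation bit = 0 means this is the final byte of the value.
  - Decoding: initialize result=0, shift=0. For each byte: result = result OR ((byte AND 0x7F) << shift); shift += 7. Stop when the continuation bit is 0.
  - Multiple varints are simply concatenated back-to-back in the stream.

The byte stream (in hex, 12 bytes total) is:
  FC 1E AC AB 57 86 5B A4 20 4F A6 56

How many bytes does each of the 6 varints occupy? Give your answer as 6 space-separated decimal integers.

  byte[0]=0xFC cont=1 payload=0x7C=124: acc |= 124<<0 -> acc=124 shift=7
  byte[1]=0x1E cont=0 payload=0x1E=30: acc |= 30<<7 -> acc=3964 shift=14 [end]
Varint 1: bytes[0:2] = FC 1E -> value 3964 (2 byte(s))
  byte[2]=0xAC cont=1 payload=0x2C=44: acc |= 44<<0 -> acc=44 shift=7
  byte[3]=0xAB cont=1 payload=0x2B=43: acc |= 43<<7 -> acc=5548 shift=14
  byte[4]=0x57 cont=0 payload=0x57=87: acc |= 87<<14 -> acc=1430956 shift=21 [end]
Varint 2: bytes[2:5] = AC AB 57 -> value 1430956 (3 byte(s))
  byte[5]=0x86 cont=1 payload=0x06=6: acc |= 6<<0 -> acc=6 shift=7
  byte[6]=0x5B cont=0 payload=0x5B=91: acc |= 91<<7 -> acc=11654 shift=14 [end]
Varint 3: bytes[5:7] = 86 5B -> value 11654 (2 byte(s))
  byte[7]=0xA4 cont=1 payload=0x24=36: acc |= 36<<0 -> acc=36 shift=7
  byte[8]=0x20 cont=0 payload=0x20=32: acc |= 32<<7 -> acc=4132 shift=14 [end]
Varint 4: bytes[7:9] = A4 20 -> value 4132 (2 byte(s))
  byte[9]=0x4F cont=0 payload=0x4F=79: acc |= 79<<0 -> acc=79 shift=7 [end]
Varint 5: bytes[9:10] = 4F -> value 79 (1 byte(s))
  byte[10]=0xA6 cont=1 payload=0x26=38: acc |= 38<<0 -> acc=38 shift=7
  byte[11]=0x56 cont=0 payload=0x56=86: acc |= 86<<7 -> acc=11046 shift=14 [end]
Varint 6: bytes[10:12] = A6 56 -> value 11046 (2 byte(s))

Answer: 2 3 2 2 1 2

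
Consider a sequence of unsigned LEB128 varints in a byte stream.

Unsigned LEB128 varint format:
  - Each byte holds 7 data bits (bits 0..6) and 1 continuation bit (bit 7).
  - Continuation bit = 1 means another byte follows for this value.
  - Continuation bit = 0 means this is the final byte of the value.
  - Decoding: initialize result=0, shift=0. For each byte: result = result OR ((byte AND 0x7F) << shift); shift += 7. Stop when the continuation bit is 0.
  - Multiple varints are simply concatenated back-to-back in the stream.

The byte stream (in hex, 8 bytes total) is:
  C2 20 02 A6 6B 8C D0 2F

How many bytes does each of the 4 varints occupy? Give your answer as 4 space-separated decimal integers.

  byte[0]=0xC2 cont=1 payload=0x42=66: acc |= 66<<0 -> acc=66 shift=7
  byte[1]=0x20 cont=0 payload=0x20=32: acc |= 32<<7 -> acc=4162 shift=14 [end]
Varint 1: bytes[0:2] = C2 20 -> value 4162 (2 byte(s))
  byte[2]=0x02 cont=0 payload=0x02=2: acc |= 2<<0 -> acc=2 shift=7 [end]
Varint 2: bytes[2:3] = 02 -> value 2 (1 byte(s))
  byte[3]=0xA6 cont=1 payload=0x26=38: acc |= 38<<0 -> acc=38 shift=7
  byte[4]=0x6B cont=0 payload=0x6B=107: acc |= 107<<7 -> acc=13734 shift=14 [end]
Varint 3: bytes[3:5] = A6 6B -> value 13734 (2 byte(s))
  byte[5]=0x8C cont=1 payload=0x0C=12: acc |= 12<<0 -> acc=12 shift=7
  byte[6]=0xD0 cont=1 payload=0x50=80: acc |= 80<<7 -> acc=10252 shift=14
  byte[7]=0x2F cont=0 payload=0x2F=47: acc |= 47<<14 -> acc=780300 shift=21 [end]
Varint 4: bytes[5:8] = 8C D0 2F -> value 780300 (3 byte(s))

Answer: 2 1 2 3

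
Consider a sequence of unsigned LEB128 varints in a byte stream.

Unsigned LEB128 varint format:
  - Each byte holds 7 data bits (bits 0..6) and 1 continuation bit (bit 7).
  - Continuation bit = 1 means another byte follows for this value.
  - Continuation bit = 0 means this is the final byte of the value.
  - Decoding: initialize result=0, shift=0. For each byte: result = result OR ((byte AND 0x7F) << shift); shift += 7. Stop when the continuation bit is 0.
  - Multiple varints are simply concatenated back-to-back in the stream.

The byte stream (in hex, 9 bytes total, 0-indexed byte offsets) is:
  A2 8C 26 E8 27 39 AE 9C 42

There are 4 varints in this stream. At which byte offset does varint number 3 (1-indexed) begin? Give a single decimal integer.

  byte[0]=0xA2 cont=1 payload=0x22=34: acc |= 34<<0 -> acc=34 shift=7
  byte[1]=0x8C cont=1 payload=0x0C=12: acc |= 12<<7 -> acc=1570 shift=14
  byte[2]=0x26 cont=0 payload=0x26=38: acc |= 38<<14 -> acc=624162 shift=21 [end]
Varint 1: bytes[0:3] = A2 8C 26 -> value 624162 (3 byte(s))
  byte[3]=0xE8 cont=1 payload=0x68=104: acc |= 104<<0 -> acc=104 shift=7
  byte[4]=0x27 cont=0 payload=0x27=39: acc |= 39<<7 -> acc=5096 shift=14 [end]
Varint 2: bytes[3:5] = E8 27 -> value 5096 (2 byte(s))
  byte[5]=0x39 cont=0 payload=0x39=57: acc |= 57<<0 -> acc=57 shift=7 [end]
Varint 3: bytes[5:6] = 39 -> value 57 (1 byte(s))
  byte[6]=0xAE cont=1 payload=0x2E=46: acc |= 46<<0 -> acc=46 shift=7
  byte[7]=0x9C cont=1 payload=0x1C=28: acc |= 28<<7 -> acc=3630 shift=14
  byte[8]=0x42 cont=0 payload=0x42=66: acc |= 66<<14 -> acc=1084974 shift=21 [end]
Varint 4: bytes[6:9] = AE 9C 42 -> value 1084974 (3 byte(s))

Answer: 5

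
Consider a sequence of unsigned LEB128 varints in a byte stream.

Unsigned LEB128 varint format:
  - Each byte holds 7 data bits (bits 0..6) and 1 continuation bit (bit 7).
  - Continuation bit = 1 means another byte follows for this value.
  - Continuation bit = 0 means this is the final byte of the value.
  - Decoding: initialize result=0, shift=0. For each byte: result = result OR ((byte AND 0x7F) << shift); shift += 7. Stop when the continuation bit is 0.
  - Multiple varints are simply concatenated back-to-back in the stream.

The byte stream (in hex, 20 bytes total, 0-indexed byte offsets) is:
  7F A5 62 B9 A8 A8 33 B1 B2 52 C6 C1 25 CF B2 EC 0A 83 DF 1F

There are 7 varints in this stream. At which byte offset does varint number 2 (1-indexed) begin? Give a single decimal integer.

  byte[0]=0x7F cont=0 payload=0x7F=127: acc |= 127<<0 -> acc=127 shift=7 [end]
Varint 1: bytes[0:1] = 7F -> value 127 (1 byte(s))
  byte[1]=0xA5 cont=1 payload=0x25=37: acc |= 37<<0 -> acc=37 shift=7
  byte[2]=0x62 cont=0 payload=0x62=98: acc |= 98<<7 -> acc=12581 shift=14 [end]
Varint 2: bytes[1:3] = A5 62 -> value 12581 (2 byte(s))
  byte[3]=0xB9 cont=1 payload=0x39=57: acc |= 57<<0 -> acc=57 shift=7
  byte[4]=0xA8 cont=1 payload=0x28=40: acc |= 40<<7 -> acc=5177 shift=14
  byte[5]=0xA8 cont=1 payload=0x28=40: acc |= 40<<14 -> acc=660537 shift=21
  byte[6]=0x33 cont=0 payload=0x33=51: acc |= 51<<21 -> acc=107615289 shift=28 [end]
Varint 3: bytes[3:7] = B9 A8 A8 33 -> value 107615289 (4 byte(s))
  byte[7]=0xB1 cont=1 payload=0x31=49: acc |= 49<<0 -> acc=49 shift=7
  byte[8]=0xB2 cont=1 payload=0x32=50: acc |= 50<<7 -> acc=6449 shift=14
  byte[9]=0x52 cont=0 payload=0x52=82: acc |= 82<<14 -> acc=1349937 shift=21 [end]
Varint 4: bytes[7:10] = B1 B2 52 -> value 1349937 (3 byte(s))
  byte[10]=0xC6 cont=1 payload=0x46=70: acc |= 70<<0 -> acc=70 shift=7
  byte[11]=0xC1 cont=1 payload=0x41=65: acc |= 65<<7 -> acc=8390 shift=14
  byte[12]=0x25 cont=0 payload=0x25=37: acc |= 37<<14 -> acc=614598 shift=21 [end]
Varint 5: bytes[10:13] = C6 C1 25 -> value 614598 (3 byte(s))
  byte[13]=0xCF cont=1 payload=0x4F=79: acc |= 79<<0 -> acc=79 shift=7
  byte[14]=0xB2 cont=1 payload=0x32=50: acc |= 50<<7 -> acc=6479 shift=14
  byte[15]=0xEC cont=1 payload=0x6C=108: acc |= 108<<14 -> acc=1775951 shift=21
  byte[16]=0x0A cont=0 payload=0x0A=10: acc |= 10<<21 -> acc=22747471 shift=28 [end]
Varint 6: bytes[13:17] = CF B2 EC 0A -> value 22747471 (4 byte(s))
  byte[17]=0x83 cont=1 payload=0x03=3: acc |= 3<<0 -> acc=3 shift=7
  byte[18]=0xDF cont=1 payload=0x5F=95: acc |= 95<<7 -> acc=12163 shift=14
  byte[19]=0x1F cont=0 payload=0x1F=31: acc |= 31<<14 -> acc=520067 shift=21 [end]
Varint 7: bytes[17:20] = 83 DF 1F -> value 520067 (3 byte(s))

Answer: 1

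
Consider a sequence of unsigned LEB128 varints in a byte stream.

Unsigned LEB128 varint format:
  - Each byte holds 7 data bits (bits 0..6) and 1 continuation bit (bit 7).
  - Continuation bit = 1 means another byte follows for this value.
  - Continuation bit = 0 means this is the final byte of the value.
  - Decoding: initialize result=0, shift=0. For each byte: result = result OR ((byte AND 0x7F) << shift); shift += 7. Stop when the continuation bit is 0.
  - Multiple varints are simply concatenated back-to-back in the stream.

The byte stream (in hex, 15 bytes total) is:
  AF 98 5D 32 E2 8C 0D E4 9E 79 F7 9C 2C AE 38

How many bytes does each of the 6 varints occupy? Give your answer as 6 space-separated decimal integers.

Answer: 3 1 3 3 3 2

Derivation:
  byte[0]=0xAF cont=1 payload=0x2F=47: acc |= 47<<0 -> acc=47 shift=7
  byte[1]=0x98 cont=1 payload=0x18=24: acc |= 24<<7 -> acc=3119 shift=14
  byte[2]=0x5D cont=0 payload=0x5D=93: acc |= 93<<14 -> acc=1526831 shift=21 [end]
Varint 1: bytes[0:3] = AF 98 5D -> value 1526831 (3 byte(s))
  byte[3]=0x32 cont=0 payload=0x32=50: acc |= 50<<0 -> acc=50 shift=7 [end]
Varint 2: bytes[3:4] = 32 -> value 50 (1 byte(s))
  byte[4]=0xE2 cont=1 payload=0x62=98: acc |= 98<<0 -> acc=98 shift=7
  byte[5]=0x8C cont=1 payload=0x0C=12: acc |= 12<<7 -> acc=1634 shift=14
  byte[6]=0x0D cont=0 payload=0x0D=13: acc |= 13<<14 -> acc=214626 shift=21 [end]
Varint 3: bytes[4:7] = E2 8C 0D -> value 214626 (3 byte(s))
  byte[7]=0xE4 cont=1 payload=0x64=100: acc |= 100<<0 -> acc=100 shift=7
  byte[8]=0x9E cont=1 payload=0x1E=30: acc |= 30<<7 -> acc=3940 shift=14
  byte[9]=0x79 cont=0 payload=0x79=121: acc |= 121<<14 -> acc=1986404 shift=21 [end]
Varint 4: bytes[7:10] = E4 9E 79 -> value 1986404 (3 byte(s))
  byte[10]=0xF7 cont=1 payload=0x77=119: acc |= 119<<0 -> acc=119 shift=7
  byte[11]=0x9C cont=1 payload=0x1C=28: acc |= 28<<7 -> acc=3703 shift=14
  byte[12]=0x2C cont=0 payload=0x2C=44: acc |= 44<<14 -> acc=724599 shift=21 [end]
Varint 5: bytes[10:13] = F7 9C 2C -> value 724599 (3 byte(s))
  byte[13]=0xAE cont=1 payload=0x2E=46: acc |= 46<<0 -> acc=46 shift=7
  byte[14]=0x38 cont=0 payload=0x38=56: acc |= 56<<7 -> acc=7214 shift=14 [end]
Varint 6: bytes[13:15] = AE 38 -> value 7214 (2 byte(s))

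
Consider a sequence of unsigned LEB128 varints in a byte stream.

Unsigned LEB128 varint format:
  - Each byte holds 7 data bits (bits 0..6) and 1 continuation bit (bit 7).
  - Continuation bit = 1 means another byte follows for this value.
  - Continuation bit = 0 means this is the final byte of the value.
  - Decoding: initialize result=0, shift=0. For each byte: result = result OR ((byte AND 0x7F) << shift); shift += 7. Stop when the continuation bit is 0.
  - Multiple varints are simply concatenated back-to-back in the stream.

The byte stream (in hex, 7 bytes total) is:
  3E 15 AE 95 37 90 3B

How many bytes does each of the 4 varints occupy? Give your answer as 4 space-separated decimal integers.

  byte[0]=0x3E cont=0 payload=0x3E=62: acc |= 62<<0 -> acc=62 shift=7 [end]
Varint 1: bytes[0:1] = 3E -> value 62 (1 byte(s))
  byte[1]=0x15 cont=0 payload=0x15=21: acc |= 21<<0 -> acc=21 shift=7 [end]
Varint 2: bytes[1:2] = 15 -> value 21 (1 byte(s))
  byte[2]=0xAE cont=1 payload=0x2E=46: acc |= 46<<0 -> acc=46 shift=7
  byte[3]=0x95 cont=1 payload=0x15=21: acc |= 21<<7 -> acc=2734 shift=14
  byte[4]=0x37 cont=0 payload=0x37=55: acc |= 55<<14 -> acc=903854 shift=21 [end]
Varint 3: bytes[2:5] = AE 95 37 -> value 903854 (3 byte(s))
  byte[5]=0x90 cont=1 payload=0x10=16: acc |= 16<<0 -> acc=16 shift=7
  byte[6]=0x3B cont=0 payload=0x3B=59: acc |= 59<<7 -> acc=7568 shift=14 [end]
Varint 4: bytes[5:7] = 90 3B -> value 7568 (2 byte(s))

Answer: 1 1 3 2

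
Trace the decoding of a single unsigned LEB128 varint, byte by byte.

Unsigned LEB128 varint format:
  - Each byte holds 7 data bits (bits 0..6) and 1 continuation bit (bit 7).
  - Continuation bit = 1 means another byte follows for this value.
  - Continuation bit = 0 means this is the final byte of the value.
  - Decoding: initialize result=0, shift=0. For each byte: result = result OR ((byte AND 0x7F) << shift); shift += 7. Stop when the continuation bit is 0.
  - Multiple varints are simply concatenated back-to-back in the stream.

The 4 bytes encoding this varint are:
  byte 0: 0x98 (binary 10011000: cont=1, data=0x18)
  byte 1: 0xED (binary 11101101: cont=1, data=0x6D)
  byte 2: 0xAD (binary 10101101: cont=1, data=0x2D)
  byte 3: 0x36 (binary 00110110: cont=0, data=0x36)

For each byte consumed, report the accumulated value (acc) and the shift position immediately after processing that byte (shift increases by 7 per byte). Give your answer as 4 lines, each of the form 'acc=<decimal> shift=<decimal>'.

byte 0=0x98: payload=0x18=24, contrib = 24<<0 = 24; acc -> 24, shift -> 7
byte 1=0xED: payload=0x6D=109, contrib = 109<<7 = 13952; acc -> 13976, shift -> 14
byte 2=0xAD: payload=0x2D=45, contrib = 45<<14 = 737280; acc -> 751256, shift -> 21
byte 3=0x36: payload=0x36=54, contrib = 54<<21 = 113246208; acc -> 113997464, shift -> 28

Answer: acc=24 shift=7
acc=13976 shift=14
acc=751256 shift=21
acc=113997464 shift=28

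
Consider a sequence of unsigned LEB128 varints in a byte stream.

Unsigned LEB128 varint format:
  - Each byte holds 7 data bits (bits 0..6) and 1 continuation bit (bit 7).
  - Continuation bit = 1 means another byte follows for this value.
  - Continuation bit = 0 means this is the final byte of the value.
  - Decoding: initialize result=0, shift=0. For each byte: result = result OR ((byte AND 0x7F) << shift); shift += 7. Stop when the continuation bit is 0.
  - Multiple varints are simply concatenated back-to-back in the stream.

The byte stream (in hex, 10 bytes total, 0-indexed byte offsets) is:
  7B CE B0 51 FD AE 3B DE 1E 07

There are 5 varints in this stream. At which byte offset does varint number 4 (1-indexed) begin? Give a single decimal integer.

Answer: 7

Derivation:
  byte[0]=0x7B cont=0 payload=0x7B=123: acc |= 123<<0 -> acc=123 shift=7 [end]
Varint 1: bytes[0:1] = 7B -> value 123 (1 byte(s))
  byte[1]=0xCE cont=1 payload=0x4E=78: acc |= 78<<0 -> acc=78 shift=7
  byte[2]=0xB0 cont=1 payload=0x30=48: acc |= 48<<7 -> acc=6222 shift=14
  byte[3]=0x51 cont=0 payload=0x51=81: acc |= 81<<14 -> acc=1333326 shift=21 [end]
Varint 2: bytes[1:4] = CE B0 51 -> value 1333326 (3 byte(s))
  byte[4]=0xFD cont=1 payload=0x7D=125: acc |= 125<<0 -> acc=125 shift=7
  byte[5]=0xAE cont=1 payload=0x2E=46: acc |= 46<<7 -> acc=6013 shift=14
  byte[6]=0x3B cont=0 payload=0x3B=59: acc |= 59<<14 -> acc=972669 shift=21 [end]
Varint 3: bytes[4:7] = FD AE 3B -> value 972669 (3 byte(s))
  byte[7]=0xDE cont=1 payload=0x5E=94: acc |= 94<<0 -> acc=94 shift=7
  byte[8]=0x1E cont=0 payload=0x1E=30: acc |= 30<<7 -> acc=3934 shift=14 [end]
Varint 4: bytes[7:9] = DE 1E -> value 3934 (2 byte(s))
  byte[9]=0x07 cont=0 payload=0x07=7: acc |= 7<<0 -> acc=7 shift=7 [end]
Varint 5: bytes[9:10] = 07 -> value 7 (1 byte(s))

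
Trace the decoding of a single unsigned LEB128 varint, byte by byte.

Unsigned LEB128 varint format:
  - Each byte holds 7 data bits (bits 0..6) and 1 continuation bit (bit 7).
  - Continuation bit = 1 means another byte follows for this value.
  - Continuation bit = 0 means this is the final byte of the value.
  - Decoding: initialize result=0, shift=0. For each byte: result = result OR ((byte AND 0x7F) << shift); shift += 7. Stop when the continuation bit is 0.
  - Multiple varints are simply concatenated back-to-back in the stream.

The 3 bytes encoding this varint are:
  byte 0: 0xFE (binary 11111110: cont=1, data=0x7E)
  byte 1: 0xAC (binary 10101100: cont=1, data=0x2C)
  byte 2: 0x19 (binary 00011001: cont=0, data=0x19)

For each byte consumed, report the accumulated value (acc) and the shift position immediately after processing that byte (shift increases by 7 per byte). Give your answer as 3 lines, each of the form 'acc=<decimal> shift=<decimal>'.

Answer: acc=126 shift=7
acc=5758 shift=14
acc=415358 shift=21

Derivation:
byte 0=0xFE: payload=0x7E=126, contrib = 126<<0 = 126; acc -> 126, shift -> 7
byte 1=0xAC: payload=0x2C=44, contrib = 44<<7 = 5632; acc -> 5758, shift -> 14
byte 2=0x19: payload=0x19=25, contrib = 25<<14 = 409600; acc -> 415358, shift -> 21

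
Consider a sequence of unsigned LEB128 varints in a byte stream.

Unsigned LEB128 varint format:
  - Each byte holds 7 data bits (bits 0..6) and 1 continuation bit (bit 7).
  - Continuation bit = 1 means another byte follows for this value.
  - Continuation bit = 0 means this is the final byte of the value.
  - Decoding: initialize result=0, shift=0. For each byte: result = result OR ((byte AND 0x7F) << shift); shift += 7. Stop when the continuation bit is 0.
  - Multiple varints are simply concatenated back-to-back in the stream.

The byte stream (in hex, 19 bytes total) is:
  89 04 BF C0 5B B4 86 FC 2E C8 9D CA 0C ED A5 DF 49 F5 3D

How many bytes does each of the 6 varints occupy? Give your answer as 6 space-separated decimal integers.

Answer: 2 3 4 4 4 2

Derivation:
  byte[0]=0x89 cont=1 payload=0x09=9: acc |= 9<<0 -> acc=9 shift=7
  byte[1]=0x04 cont=0 payload=0x04=4: acc |= 4<<7 -> acc=521 shift=14 [end]
Varint 1: bytes[0:2] = 89 04 -> value 521 (2 byte(s))
  byte[2]=0xBF cont=1 payload=0x3F=63: acc |= 63<<0 -> acc=63 shift=7
  byte[3]=0xC0 cont=1 payload=0x40=64: acc |= 64<<7 -> acc=8255 shift=14
  byte[4]=0x5B cont=0 payload=0x5B=91: acc |= 91<<14 -> acc=1499199 shift=21 [end]
Varint 2: bytes[2:5] = BF C0 5B -> value 1499199 (3 byte(s))
  byte[5]=0xB4 cont=1 payload=0x34=52: acc |= 52<<0 -> acc=52 shift=7
  byte[6]=0x86 cont=1 payload=0x06=6: acc |= 6<<7 -> acc=820 shift=14
  byte[7]=0xFC cont=1 payload=0x7C=124: acc |= 124<<14 -> acc=2032436 shift=21
  byte[8]=0x2E cont=0 payload=0x2E=46: acc |= 46<<21 -> acc=98501428 shift=28 [end]
Varint 3: bytes[5:9] = B4 86 FC 2E -> value 98501428 (4 byte(s))
  byte[9]=0xC8 cont=1 payload=0x48=72: acc |= 72<<0 -> acc=72 shift=7
  byte[10]=0x9D cont=1 payload=0x1D=29: acc |= 29<<7 -> acc=3784 shift=14
  byte[11]=0xCA cont=1 payload=0x4A=74: acc |= 74<<14 -> acc=1216200 shift=21
  byte[12]=0x0C cont=0 payload=0x0C=12: acc |= 12<<21 -> acc=26382024 shift=28 [end]
Varint 4: bytes[9:13] = C8 9D CA 0C -> value 26382024 (4 byte(s))
  byte[13]=0xED cont=1 payload=0x6D=109: acc |= 109<<0 -> acc=109 shift=7
  byte[14]=0xA5 cont=1 payload=0x25=37: acc |= 37<<7 -> acc=4845 shift=14
  byte[15]=0xDF cont=1 payload=0x5F=95: acc |= 95<<14 -> acc=1561325 shift=21
  byte[16]=0x49 cont=0 payload=0x49=73: acc |= 73<<21 -> acc=154653421 shift=28 [end]
Varint 5: bytes[13:17] = ED A5 DF 49 -> value 154653421 (4 byte(s))
  byte[17]=0xF5 cont=1 payload=0x75=117: acc |= 117<<0 -> acc=117 shift=7
  byte[18]=0x3D cont=0 payload=0x3D=61: acc |= 61<<7 -> acc=7925 shift=14 [end]
Varint 6: bytes[17:19] = F5 3D -> value 7925 (2 byte(s))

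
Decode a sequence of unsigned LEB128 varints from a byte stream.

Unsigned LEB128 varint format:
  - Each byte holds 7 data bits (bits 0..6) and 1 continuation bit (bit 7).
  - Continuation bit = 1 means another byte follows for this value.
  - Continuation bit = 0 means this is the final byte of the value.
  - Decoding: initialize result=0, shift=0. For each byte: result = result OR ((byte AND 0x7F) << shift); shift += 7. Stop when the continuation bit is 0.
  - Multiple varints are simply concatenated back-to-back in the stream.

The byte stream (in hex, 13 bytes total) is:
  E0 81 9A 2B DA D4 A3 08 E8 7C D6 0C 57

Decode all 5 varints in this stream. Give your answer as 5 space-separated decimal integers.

Answer: 90603744 17361498 15976 1622 87

Derivation:
  byte[0]=0xE0 cont=1 payload=0x60=96: acc |= 96<<0 -> acc=96 shift=7
  byte[1]=0x81 cont=1 payload=0x01=1: acc |= 1<<7 -> acc=224 shift=14
  byte[2]=0x9A cont=1 payload=0x1A=26: acc |= 26<<14 -> acc=426208 shift=21
  byte[3]=0x2B cont=0 payload=0x2B=43: acc |= 43<<21 -> acc=90603744 shift=28 [end]
Varint 1: bytes[0:4] = E0 81 9A 2B -> value 90603744 (4 byte(s))
  byte[4]=0xDA cont=1 payload=0x5A=90: acc |= 90<<0 -> acc=90 shift=7
  byte[5]=0xD4 cont=1 payload=0x54=84: acc |= 84<<7 -> acc=10842 shift=14
  byte[6]=0xA3 cont=1 payload=0x23=35: acc |= 35<<14 -> acc=584282 shift=21
  byte[7]=0x08 cont=0 payload=0x08=8: acc |= 8<<21 -> acc=17361498 shift=28 [end]
Varint 2: bytes[4:8] = DA D4 A3 08 -> value 17361498 (4 byte(s))
  byte[8]=0xE8 cont=1 payload=0x68=104: acc |= 104<<0 -> acc=104 shift=7
  byte[9]=0x7C cont=0 payload=0x7C=124: acc |= 124<<7 -> acc=15976 shift=14 [end]
Varint 3: bytes[8:10] = E8 7C -> value 15976 (2 byte(s))
  byte[10]=0xD6 cont=1 payload=0x56=86: acc |= 86<<0 -> acc=86 shift=7
  byte[11]=0x0C cont=0 payload=0x0C=12: acc |= 12<<7 -> acc=1622 shift=14 [end]
Varint 4: bytes[10:12] = D6 0C -> value 1622 (2 byte(s))
  byte[12]=0x57 cont=0 payload=0x57=87: acc |= 87<<0 -> acc=87 shift=7 [end]
Varint 5: bytes[12:13] = 57 -> value 87 (1 byte(s))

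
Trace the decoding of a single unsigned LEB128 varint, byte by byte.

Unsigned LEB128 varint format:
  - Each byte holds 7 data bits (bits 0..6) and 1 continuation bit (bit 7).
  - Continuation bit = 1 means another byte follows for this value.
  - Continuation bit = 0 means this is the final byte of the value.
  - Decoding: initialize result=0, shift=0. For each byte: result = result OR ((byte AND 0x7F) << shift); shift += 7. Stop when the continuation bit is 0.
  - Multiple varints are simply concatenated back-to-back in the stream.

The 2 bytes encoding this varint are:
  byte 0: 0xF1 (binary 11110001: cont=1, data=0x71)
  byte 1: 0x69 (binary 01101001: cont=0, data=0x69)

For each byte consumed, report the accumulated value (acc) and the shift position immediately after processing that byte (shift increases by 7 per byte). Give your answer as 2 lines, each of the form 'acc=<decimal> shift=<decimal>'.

byte 0=0xF1: payload=0x71=113, contrib = 113<<0 = 113; acc -> 113, shift -> 7
byte 1=0x69: payload=0x69=105, contrib = 105<<7 = 13440; acc -> 13553, shift -> 14

Answer: acc=113 shift=7
acc=13553 shift=14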